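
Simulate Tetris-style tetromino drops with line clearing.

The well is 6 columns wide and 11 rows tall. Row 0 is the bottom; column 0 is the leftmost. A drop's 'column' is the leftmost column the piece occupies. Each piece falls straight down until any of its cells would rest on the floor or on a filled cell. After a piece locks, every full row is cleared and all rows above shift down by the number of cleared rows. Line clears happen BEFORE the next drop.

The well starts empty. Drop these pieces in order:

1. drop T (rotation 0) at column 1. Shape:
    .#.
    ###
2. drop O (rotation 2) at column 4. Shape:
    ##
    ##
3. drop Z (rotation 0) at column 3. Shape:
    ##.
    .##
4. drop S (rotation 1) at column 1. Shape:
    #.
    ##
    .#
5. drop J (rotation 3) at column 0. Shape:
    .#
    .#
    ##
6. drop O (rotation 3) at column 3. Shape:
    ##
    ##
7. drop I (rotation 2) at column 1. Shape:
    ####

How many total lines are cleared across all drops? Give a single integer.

Answer: 0

Derivation:
Drop 1: T rot0 at col 1 lands with bottom-row=0; cleared 0 line(s) (total 0); column heights now [0 1 2 1 0 0], max=2
Drop 2: O rot2 at col 4 lands with bottom-row=0; cleared 0 line(s) (total 0); column heights now [0 1 2 1 2 2], max=2
Drop 3: Z rot0 at col 3 lands with bottom-row=2; cleared 0 line(s) (total 0); column heights now [0 1 2 4 4 3], max=4
Drop 4: S rot1 at col 1 lands with bottom-row=2; cleared 0 line(s) (total 0); column heights now [0 5 4 4 4 3], max=5
Drop 5: J rot3 at col 0 lands with bottom-row=5; cleared 0 line(s) (total 0); column heights now [6 8 4 4 4 3], max=8
Drop 6: O rot3 at col 3 lands with bottom-row=4; cleared 0 line(s) (total 0); column heights now [6 8 4 6 6 3], max=8
Drop 7: I rot2 at col 1 lands with bottom-row=8; cleared 0 line(s) (total 0); column heights now [6 9 9 9 9 3], max=9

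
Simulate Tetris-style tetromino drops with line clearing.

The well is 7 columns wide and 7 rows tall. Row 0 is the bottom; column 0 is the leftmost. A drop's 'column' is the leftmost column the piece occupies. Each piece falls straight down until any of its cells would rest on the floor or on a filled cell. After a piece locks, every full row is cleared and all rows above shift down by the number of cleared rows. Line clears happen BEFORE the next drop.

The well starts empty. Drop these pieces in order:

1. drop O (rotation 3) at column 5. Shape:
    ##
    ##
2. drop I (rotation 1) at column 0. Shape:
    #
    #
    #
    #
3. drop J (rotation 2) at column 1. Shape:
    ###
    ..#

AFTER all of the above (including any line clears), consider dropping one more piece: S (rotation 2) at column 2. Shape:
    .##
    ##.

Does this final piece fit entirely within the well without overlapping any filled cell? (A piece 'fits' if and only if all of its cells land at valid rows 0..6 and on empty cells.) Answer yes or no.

Answer: yes

Derivation:
Drop 1: O rot3 at col 5 lands with bottom-row=0; cleared 0 line(s) (total 0); column heights now [0 0 0 0 0 2 2], max=2
Drop 2: I rot1 at col 0 lands with bottom-row=0; cleared 0 line(s) (total 0); column heights now [4 0 0 0 0 2 2], max=4
Drop 3: J rot2 at col 1 lands with bottom-row=0; cleared 0 line(s) (total 0); column heights now [4 2 2 2 0 2 2], max=4
Test piece S rot2 at col 2 (width 3): heights before test = [4 2 2 2 0 2 2]; fits = True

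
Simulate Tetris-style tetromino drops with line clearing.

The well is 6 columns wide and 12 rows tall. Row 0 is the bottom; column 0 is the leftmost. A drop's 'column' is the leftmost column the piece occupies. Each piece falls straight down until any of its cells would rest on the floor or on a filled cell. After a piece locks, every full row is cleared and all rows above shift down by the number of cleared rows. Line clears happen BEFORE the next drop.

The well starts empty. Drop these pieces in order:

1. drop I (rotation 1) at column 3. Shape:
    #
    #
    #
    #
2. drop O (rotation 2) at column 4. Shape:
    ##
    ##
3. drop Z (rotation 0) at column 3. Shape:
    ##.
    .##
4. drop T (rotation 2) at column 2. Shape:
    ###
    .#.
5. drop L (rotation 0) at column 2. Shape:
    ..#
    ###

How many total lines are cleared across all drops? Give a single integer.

Answer: 0

Derivation:
Drop 1: I rot1 at col 3 lands with bottom-row=0; cleared 0 line(s) (total 0); column heights now [0 0 0 4 0 0], max=4
Drop 2: O rot2 at col 4 lands with bottom-row=0; cleared 0 line(s) (total 0); column heights now [0 0 0 4 2 2], max=4
Drop 3: Z rot0 at col 3 lands with bottom-row=3; cleared 0 line(s) (total 0); column heights now [0 0 0 5 5 4], max=5
Drop 4: T rot2 at col 2 lands with bottom-row=5; cleared 0 line(s) (total 0); column heights now [0 0 7 7 7 4], max=7
Drop 5: L rot0 at col 2 lands with bottom-row=7; cleared 0 line(s) (total 0); column heights now [0 0 8 8 9 4], max=9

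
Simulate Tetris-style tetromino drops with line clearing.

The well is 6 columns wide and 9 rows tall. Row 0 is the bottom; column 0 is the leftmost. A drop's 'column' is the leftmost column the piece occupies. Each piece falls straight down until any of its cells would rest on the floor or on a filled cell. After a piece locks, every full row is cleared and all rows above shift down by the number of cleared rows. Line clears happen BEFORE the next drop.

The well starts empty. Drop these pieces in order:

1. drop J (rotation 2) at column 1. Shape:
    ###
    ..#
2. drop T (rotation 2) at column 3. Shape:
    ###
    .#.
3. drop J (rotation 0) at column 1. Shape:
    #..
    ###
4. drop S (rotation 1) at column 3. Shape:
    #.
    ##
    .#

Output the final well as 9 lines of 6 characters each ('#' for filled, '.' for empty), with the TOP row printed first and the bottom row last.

Answer: ......
......
......
...#..
.#.##.
.####.
...###
.####.
...#..

Derivation:
Drop 1: J rot2 at col 1 lands with bottom-row=0; cleared 0 line(s) (total 0); column heights now [0 2 2 2 0 0], max=2
Drop 2: T rot2 at col 3 lands with bottom-row=1; cleared 0 line(s) (total 0); column heights now [0 2 2 3 3 3], max=3
Drop 3: J rot0 at col 1 lands with bottom-row=3; cleared 0 line(s) (total 0); column heights now [0 5 4 4 3 3], max=5
Drop 4: S rot1 at col 3 lands with bottom-row=3; cleared 0 line(s) (total 0); column heights now [0 5 4 6 5 3], max=6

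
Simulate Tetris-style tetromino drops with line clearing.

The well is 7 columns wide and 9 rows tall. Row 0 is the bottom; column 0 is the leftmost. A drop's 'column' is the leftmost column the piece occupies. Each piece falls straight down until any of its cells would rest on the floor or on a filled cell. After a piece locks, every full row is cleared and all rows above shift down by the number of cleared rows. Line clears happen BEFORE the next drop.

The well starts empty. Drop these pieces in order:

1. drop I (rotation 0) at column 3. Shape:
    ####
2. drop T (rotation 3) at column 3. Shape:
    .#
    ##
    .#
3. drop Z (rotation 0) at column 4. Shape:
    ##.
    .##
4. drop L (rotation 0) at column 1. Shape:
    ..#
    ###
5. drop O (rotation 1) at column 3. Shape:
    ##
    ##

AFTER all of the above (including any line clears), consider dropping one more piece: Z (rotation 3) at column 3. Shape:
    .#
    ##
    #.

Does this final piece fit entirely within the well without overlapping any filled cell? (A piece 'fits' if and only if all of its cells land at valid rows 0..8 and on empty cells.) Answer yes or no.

Answer: no

Derivation:
Drop 1: I rot0 at col 3 lands with bottom-row=0; cleared 0 line(s) (total 0); column heights now [0 0 0 1 1 1 1], max=1
Drop 2: T rot3 at col 3 lands with bottom-row=1; cleared 0 line(s) (total 0); column heights now [0 0 0 3 4 1 1], max=4
Drop 3: Z rot0 at col 4 lands with bottom-row=3; cleared 0 line(s) (total 0); column heights now [0 0 0 3 5 5 4], max=5
Drop 4: L rot0 at col 1 lands with bottom-row=3; cleared 0 line(s) (total 0); column heights now [0 4 4 5 5 5 4], max=5
Drop 5: O rot1 at col 3 lands with bottom-row=5; cleared 0 line(s) (total 0); column heights now [0 4 4 7 7 5 4], max=7
Test piece Z rot3 at col 3 (width 2): heights before test = [0 4 4 7 7 5 4]; fits = False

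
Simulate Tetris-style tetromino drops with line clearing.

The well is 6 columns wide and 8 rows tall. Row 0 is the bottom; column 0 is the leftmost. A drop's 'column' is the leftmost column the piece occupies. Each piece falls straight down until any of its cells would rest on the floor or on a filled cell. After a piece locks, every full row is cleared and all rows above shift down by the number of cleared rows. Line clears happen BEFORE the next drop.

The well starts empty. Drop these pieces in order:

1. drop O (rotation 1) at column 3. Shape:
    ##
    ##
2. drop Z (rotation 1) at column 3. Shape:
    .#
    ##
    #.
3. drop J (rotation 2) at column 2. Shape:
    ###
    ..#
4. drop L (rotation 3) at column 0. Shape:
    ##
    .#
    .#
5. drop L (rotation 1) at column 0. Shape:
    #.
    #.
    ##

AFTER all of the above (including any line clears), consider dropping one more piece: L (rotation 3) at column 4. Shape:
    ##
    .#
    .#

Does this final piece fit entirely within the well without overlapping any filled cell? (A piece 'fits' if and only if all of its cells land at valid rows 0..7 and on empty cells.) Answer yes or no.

Answer: yes

Derivation:
Drop 1: O rot1 at col 3 lands with bottom-row=0; cleared 0 line(s) (total 0); column heights now [0 0 0 2 2 0], max=2
Drop 2: Z rot1 at col 3 lands with bottom-row=2; cleared 0 line(s) (total 0); column heights now [0 0 0 4 5 0], max=5
Drop 3: J rot2 at col 2 lands with bottom-row=5; cleared 0 line(s) (total 0); column heights now [0 0 7 7 7 0], max=7
Drop 4: L rot3 at col 0 lands with bottom-row=0; cleared 0 line(s) (total 0); column heights now [3 3 7 7 7 0], max=7
Drop 5: L rot1 at col 0 lands with bottom-row=3; cleared 0 line(s) (total 0); column heights now [6 4 7 7 7 0], max=7
Test piece L rot3 at col 4 (width 2): heights before test = [6 4 7 7 7 0]; fits = True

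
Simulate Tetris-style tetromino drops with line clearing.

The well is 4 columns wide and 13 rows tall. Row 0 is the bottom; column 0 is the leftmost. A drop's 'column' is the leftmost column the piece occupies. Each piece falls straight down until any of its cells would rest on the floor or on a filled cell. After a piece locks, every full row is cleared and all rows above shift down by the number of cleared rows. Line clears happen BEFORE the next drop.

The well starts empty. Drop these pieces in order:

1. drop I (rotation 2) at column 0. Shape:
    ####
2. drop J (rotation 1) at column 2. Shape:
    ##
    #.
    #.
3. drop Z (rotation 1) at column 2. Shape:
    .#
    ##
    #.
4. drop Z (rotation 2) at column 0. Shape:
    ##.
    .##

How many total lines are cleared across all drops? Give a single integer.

Drop 1: I rot2 at col 0 lands with bottom-row=0; cleared 1 line(s) (total 1); column heights now [0 0 0 0], max=0
Drop 2: J rot1 at col 2 lands with bottom-row=0; cleared 0 line(s) (total 1); column heights now [0 0 3 3], max=3
Drop 3: Z rot1 at col 2 lands with bottom-row=3; cleared 0 line(s) (total 1); column heights now [0 0 5 6], max=6
Drop 4: Z rot2 at col 0 lands with bottom-row=5; cleared 0 line(s) (total 1); column heights now [7 7 6 6], max=7

Answer: 1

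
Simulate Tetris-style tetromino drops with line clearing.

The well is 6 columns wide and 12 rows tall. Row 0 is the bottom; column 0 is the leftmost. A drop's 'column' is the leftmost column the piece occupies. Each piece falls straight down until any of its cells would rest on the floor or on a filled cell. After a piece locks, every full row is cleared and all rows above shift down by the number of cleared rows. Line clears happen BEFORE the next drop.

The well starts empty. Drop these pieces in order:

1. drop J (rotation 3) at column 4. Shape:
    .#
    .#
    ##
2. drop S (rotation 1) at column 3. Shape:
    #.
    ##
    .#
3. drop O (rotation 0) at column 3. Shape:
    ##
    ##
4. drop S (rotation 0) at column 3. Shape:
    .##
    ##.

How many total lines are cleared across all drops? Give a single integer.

Answer: 0

Derivation:
Drop 1: J rot3 at col 4 lands with bottom-row=0; cleared 0 line(s) (total 0); column heights now [0 0 0 0 1 3], max=3
Drop 2: S rot1 at col 3 lands with bottom-row=1; cleared 0 line(s) (total 0); column heights now [0 0 0 4 3 3], max=4
Drop 3: O rot0 at col 3 lands with bottom-row=4; cleared 0 line(s) (total 0); column heights now [0 0 0 6 6 3], max=6
Drop 4: S rot0 at col 3 lands with bottom-row=6; cleared 0 line(s) (total 0); column heights now [0 0 0 7 8 8], max=8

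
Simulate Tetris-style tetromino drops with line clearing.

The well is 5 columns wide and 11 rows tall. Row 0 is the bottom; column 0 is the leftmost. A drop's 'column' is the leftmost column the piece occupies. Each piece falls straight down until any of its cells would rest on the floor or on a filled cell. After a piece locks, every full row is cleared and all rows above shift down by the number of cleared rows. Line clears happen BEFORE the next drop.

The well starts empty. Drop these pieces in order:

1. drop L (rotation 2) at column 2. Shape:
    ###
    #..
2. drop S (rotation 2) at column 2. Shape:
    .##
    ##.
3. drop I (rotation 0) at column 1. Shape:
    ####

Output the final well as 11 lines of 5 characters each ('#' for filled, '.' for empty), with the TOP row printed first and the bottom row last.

Drop 1: L rot2 at col 2 lands with bottom-row=0; cleared 0 line(s) (total 0); column heights now [0 0 2 2 2], max=2
Drop 2: S rot2 at col 2 lands with bottom-row=2; cleared 0 line(s) (total 0); column heights now [0 0 3 4 4], max=4
Drop 3: I rot0 at col 1 lands with bottom-row=4; cleared 0 line(s) (total 0); column heights now [0 5 5 5 5], max=5

Answer: .....
.....
.....
.....
.....
.....
.####
...##
..##.
..###
..#..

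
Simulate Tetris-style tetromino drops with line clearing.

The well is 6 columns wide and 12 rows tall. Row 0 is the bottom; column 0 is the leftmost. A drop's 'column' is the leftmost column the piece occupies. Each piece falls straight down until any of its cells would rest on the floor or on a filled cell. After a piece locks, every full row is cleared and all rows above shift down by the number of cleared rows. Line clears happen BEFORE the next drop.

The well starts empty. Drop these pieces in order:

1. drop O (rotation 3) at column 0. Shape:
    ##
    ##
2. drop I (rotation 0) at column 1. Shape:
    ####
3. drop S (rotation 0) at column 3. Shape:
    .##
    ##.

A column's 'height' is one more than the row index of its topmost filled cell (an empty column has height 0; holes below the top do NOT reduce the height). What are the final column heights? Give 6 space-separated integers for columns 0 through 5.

Answer: 2 3 3 4 5 5

Derivation:
Drop 1: O rot3 at col 0 lands with bottom-row=0; cleared 0 line(s) (total 0); column heights now [2 2 0 0 0 0], max=2
Drop 2: I rot0 at col 1 lands with bottom-row=2; cleared 0 line(s) (total 0); column heights now [2 3 3 3 3 0], max=3
Drop 3: S rot0 at col 3 lands with bottom-row=3; cleared 0 line(s) (total 0); column heights now [2 3 3 4 5 5], max=5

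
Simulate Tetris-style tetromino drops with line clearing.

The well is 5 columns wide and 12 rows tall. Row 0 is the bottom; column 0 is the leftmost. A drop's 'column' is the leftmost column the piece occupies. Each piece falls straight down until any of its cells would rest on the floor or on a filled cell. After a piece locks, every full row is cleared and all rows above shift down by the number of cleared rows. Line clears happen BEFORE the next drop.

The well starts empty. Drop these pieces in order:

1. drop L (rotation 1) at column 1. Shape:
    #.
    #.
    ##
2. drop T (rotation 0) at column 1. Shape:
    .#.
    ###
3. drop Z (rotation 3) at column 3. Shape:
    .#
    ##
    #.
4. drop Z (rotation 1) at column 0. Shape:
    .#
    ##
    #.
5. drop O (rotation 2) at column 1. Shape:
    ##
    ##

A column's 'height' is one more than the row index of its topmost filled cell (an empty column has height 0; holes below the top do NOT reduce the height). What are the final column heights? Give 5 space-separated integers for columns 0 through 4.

Answer: 5 8 8 6 7

Derivation:
Drop 1: L rot1 at col 1 lands with bottom-row=0; cleared 0 line(s) (total 0); column heights now [0 3 1 0 0], max=3
Drop 2: T rot0 at col 1 lands with bottom-row=3; cleared 0 line(s) (total 0); column heights now [0 4 5 4 0], max=5
Drop 3: Z rot3 at col 3 lands with bottom-row=4; cleared 0 line(s) (total 0); column heights now [0 4 5 6 7], max=7
Drop 4: Z rot1 at col 0 lands with bottom-row=3; cleared 0 line(s) (total 0); column heights now [5 6 5 6 7], max=7
Drop 5: O rot2 at col 1 lands with bottom-row=6; cleared 0 line(s) (total 0); column heights now [5 8 8 6 7], max=8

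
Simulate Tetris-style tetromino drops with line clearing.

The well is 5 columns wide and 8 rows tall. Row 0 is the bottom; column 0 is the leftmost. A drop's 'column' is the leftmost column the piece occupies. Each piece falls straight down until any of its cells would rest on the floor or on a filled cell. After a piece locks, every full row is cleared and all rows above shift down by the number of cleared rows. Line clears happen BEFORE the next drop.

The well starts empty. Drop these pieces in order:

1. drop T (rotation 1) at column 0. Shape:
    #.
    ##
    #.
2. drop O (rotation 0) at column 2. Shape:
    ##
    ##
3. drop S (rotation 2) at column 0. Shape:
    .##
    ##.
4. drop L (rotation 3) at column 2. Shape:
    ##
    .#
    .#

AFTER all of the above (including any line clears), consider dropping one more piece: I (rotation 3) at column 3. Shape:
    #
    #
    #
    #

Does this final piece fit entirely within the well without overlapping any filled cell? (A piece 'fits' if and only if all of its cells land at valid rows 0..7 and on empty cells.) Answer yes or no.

Answer: no

Derivation:
Drop 1: T rot1 at col 0 lands with bottom-row=0; cleared 0 line(s) (total 0); column heights now [3 2 0 0 0], max=3
Drop 2: O rot0 at col 2 lands with bottom-row=0; cleared 0 line(s) (total 0); column heights now [3 2 2 2 0], max=3
Drop 3: S rot2 at col 0 lands with bottom-row=3; cleared 0 line(s) (total 0); column heights now [4 5 5 2 0], max=5
Drop 4: L rot3 at col 2 lands with bottom-row=3; cleared 0 line(s) (total 0); column heights now [4 5 6 6 0], max=6
Test piece I rot3 at col 3 (width 1): heights before test = [4 5 6 6 0]; fits = False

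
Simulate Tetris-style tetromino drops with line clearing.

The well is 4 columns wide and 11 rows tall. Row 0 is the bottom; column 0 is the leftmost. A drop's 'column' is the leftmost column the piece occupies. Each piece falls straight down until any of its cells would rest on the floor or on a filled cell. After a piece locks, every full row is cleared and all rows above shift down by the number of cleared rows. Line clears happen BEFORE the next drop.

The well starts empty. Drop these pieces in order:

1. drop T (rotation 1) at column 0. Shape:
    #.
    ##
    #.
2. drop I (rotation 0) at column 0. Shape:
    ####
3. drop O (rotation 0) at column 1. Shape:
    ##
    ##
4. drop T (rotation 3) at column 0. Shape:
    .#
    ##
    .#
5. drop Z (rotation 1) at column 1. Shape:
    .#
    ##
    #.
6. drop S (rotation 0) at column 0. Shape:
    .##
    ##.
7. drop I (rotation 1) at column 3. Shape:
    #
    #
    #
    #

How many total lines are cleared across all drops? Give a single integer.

Drop 1: T rot1 at col 0 lands with bottom-row=0; cleared 0 line(s) (total 0); column heights now [3 2 0 0], max=3
Drop 2: I rot0 at col 0 lands with bottom-row=3; cleared 1 line(s) (total 1); column heights now [3 2 0 0], max=3
Drop 3: O rot0 at col 1 lands with bottom-row=2; cleared 0 line(s) (total 1); column heights now [3 4 4 0], max=4
Drop 4: T rot3 at col 0 lands with bottom-row=4; cleared 0 line(s) (total 1); column heights now [6 7 4 0], max=7
Drop 5: Z rot1 at col 1 lands with bottom-row=7; cleared 0 line(s) (total 1); column heights now [6 9 10 0], max=10
Drop 6: S rot0 at col 0 lands with bottom-row=9; cleared 0 line(s) (total 1); column heights now [10 11 11 0], max=11
Drop 7: I rot1 at col 3 lands with bottom-row=0; cleared 1 line(s) (total 2); column heights now [9 10 10 3], max=10

Answer: 2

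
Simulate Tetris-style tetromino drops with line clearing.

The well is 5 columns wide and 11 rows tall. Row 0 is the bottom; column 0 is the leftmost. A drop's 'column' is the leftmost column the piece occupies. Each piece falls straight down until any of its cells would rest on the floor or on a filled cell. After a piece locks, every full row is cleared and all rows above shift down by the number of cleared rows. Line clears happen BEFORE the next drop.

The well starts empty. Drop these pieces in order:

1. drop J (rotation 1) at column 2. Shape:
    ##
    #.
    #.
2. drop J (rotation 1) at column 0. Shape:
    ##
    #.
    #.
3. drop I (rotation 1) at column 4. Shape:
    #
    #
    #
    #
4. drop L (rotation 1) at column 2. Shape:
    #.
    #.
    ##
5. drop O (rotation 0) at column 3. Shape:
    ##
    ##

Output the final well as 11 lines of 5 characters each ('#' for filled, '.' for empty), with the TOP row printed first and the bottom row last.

Drop 1: J rot1 at col 2 lands with bottom-row=0; cleared 0 line(s) (total 0); column heights now [0 0 3 3 0], max=3
Drop 2: J rot1 at col 0 lands with bottom-row=0; cleared 0 line(s) (total 0); column heights now [3 3 3 3 0], max=3
Drop 3: I rot1 at col 4 lands with bottom-row=0; cleared 1 line(s) (total 1); column heights now [2 0 2 0 3], max=3
Drop 4: L rot1 at col 2 lands with bottom-row=2; cleared 0 line(s) (total 1); column heights now [2 0 5 3 3], max=5
Drop 5: O rot0 at col 3 lands with bottom-row=3; cleared 0 line(s) (total 1); column heights now [2 0 5 5 5], max=5

Answer: .....
.....
.....
.....
.....
.....
..###
..###
..###
#.#.#
#.#.#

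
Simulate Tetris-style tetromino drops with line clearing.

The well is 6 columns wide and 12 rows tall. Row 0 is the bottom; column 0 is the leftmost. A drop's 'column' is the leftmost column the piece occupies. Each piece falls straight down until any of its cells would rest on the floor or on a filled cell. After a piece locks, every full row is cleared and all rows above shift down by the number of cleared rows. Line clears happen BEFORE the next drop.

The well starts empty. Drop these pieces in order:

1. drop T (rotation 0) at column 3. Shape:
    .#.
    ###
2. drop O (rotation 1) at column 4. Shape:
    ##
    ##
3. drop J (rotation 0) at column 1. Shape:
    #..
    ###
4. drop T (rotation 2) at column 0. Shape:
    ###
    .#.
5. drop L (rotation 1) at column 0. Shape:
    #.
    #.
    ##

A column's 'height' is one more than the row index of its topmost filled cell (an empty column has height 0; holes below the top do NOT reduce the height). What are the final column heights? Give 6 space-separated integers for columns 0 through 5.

Drop 1: T rot0 at col 3 lands with bottom-row=0; cleared 0 line(s) (total 0); column heights now [0 0 0 1 2 1], max=2
Drop 2: O rot1 at col 4 lands with bottom-row=2; cleared 0 line(s) (total 0); column heights now [0 0 0 1 4 4], max=4
Drop 3: J rot0 at col 1 lands with bottom-row=1; cleared 0 line(s) (total 0); column heights now [0 3 2 2 4 4], max=4
Drop 4: T rot2 at col 0 lands with bottom-row=3; cleared 0 line(s) (total 0); column heights now [5 5 5 2 4 4], max=5
Drop 5: L rot1 at col 0 lands with bottom-row=5; cleared 0 line(s) (total 0); column heights now [8 6 5 2 4 4], max=8

Answer: 8 6 5 2 4 4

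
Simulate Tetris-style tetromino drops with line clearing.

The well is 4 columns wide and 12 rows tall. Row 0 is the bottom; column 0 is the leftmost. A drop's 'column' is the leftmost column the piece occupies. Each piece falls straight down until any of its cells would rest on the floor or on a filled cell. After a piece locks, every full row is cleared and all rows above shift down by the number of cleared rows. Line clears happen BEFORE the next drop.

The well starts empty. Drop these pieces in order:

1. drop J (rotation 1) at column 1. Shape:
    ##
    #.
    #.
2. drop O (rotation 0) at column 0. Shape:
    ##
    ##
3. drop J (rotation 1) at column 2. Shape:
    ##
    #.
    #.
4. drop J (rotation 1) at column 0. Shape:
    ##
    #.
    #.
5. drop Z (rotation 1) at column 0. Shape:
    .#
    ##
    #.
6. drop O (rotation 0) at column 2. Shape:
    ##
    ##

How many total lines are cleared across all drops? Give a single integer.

Answer: 1

Derivation:
Drop 1: J rot1 at col 1 lands with bottom-row=0; cleared 0 line(s) (total 0); column heights now [0 3 3 0], max=3
Drop 2: O rot0 at col 0 lands with bottom-row=3; cleared 0 line(s) (total 0); column heights now [5 5 3 0], max=5
Drop 3: J rot1 at col 2 lands with bottom-row=3; cleared 0 line(s) (total 0); column heights now [5 5 6 6], max=6
Drop 4: J rot1 at col 0 lands with bottom-row=5; cleared 0 line(s) (total 0); column heights now [8 8 6 6], max=8
Drop 5: Z rot1 at col 0 lands with bottom-row=8; cleared 0 line(s) (total 0); column heights now [10 11 6 6], max=11
Drop 6: O rot0 at col 2 lands with bottom-row=6; cleared 1 line(s) (total 1); column heights now [9 10 7 7], max=10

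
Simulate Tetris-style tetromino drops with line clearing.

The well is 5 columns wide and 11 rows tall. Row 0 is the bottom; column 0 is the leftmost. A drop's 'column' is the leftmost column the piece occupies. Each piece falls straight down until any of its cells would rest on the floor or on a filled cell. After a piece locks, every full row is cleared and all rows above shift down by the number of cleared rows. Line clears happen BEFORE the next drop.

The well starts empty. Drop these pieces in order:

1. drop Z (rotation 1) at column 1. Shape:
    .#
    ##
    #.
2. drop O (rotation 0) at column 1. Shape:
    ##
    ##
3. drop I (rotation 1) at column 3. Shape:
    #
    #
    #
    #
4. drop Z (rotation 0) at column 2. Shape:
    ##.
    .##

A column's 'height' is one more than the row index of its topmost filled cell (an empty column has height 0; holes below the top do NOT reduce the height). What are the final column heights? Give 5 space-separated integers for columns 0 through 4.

Answer: 0 5 6 6 5

Derivation:
Drop 1: Z rot1 at col 1 lands with bottom-row=0; cleared 0 line(s) (total 0); column heights now [0 2 3 0 0], max=3
Drop 2: O rot0 at col 1 lands with bottom-row=3; cleared 0 line(s) (total 0); column heights now [0 5 5 0 0], max=5
Drop 3: I rot1 at col 3 lands with bottom-row=0; cleared 0 line(s) (total 0); column heights now [0 5 5 4 0], max=5
Drop 4: Z rot0 at col 2 lands with bottom-row=4; cleared 0 line(s) (total 0); column heights now [0 5 6 6 5], max=6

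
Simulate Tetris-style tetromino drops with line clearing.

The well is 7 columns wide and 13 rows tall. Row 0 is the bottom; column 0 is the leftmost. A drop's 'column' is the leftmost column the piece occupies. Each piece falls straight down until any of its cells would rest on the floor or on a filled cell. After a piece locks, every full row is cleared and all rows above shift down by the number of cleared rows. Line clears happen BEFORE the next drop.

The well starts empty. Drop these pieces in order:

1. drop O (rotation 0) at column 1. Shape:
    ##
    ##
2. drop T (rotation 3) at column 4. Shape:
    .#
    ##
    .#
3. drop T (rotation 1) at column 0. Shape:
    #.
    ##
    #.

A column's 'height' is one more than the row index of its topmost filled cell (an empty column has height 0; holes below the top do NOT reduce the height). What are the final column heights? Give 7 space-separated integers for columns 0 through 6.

Drop 1: O rot0 at col 1 lands with bottom-row=0; cleared 0 line(s) (total 0); column heights now [0 2 2 0 0 0 0], max=2
Drop 2: T rot3 at col 4 lands with bottom-row=0; cleared 0 line(s) (total 0); column heights now [0 2 2 0 2 3 0], max=3
Drop 3: T rot1 at col 0 lands with bottom-row=1; cleared 0 line(s) (total 0); column heights now [4 3 2 0 2 3 0], max=4

Answer: 4 3 2 0 2 3 0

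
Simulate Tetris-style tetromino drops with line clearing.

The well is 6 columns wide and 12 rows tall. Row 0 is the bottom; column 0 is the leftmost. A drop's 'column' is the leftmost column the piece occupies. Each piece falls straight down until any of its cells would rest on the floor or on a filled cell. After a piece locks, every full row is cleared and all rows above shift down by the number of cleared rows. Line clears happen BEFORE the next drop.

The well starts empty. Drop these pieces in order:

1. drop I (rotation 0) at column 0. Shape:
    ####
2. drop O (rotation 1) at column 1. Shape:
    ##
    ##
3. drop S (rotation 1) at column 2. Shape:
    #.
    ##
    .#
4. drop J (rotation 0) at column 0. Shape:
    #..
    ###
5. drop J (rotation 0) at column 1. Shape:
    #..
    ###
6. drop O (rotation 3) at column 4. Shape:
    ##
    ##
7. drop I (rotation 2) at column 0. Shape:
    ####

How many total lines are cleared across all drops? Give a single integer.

Answer: 1

Derivation:
Drop 1: I rot0 at col 0 lands with bottom-row=0; cleared 0 line(s) (total 0); column heights now [1 1 1 1 0 0], max=1
Drop 2: O rot1 at col 1 lands with bottom-row=1; cleared 0 line(s) (total 0); column heights now [1 3 3 1 0 0], max=3
Drop 3: S rot1 at col 2 lands with bottom-row=2; cleared 0 line(s) (total 0); column heights now [1 3 5 4 0 0], max=5
Drop 4: J rot0 at col 0 lands with bottom-row=5; cleared 0 line(s) (total 0); column heights now [7 6 6 4 0 0], max=7
Drop 5: J rot0 at col 1 lands with bottom-row=6; cleared 0 line(s) (total 0); column heights now [7 8 7 7 0 0], max=8
Drop 6: O rot3 at col 4 lands with bottom-row=0; cleared 1 line(s) (total 1); column heights now [6 7 6 6 1 1], max=7
Drop 7: I rot2 at col 0 lands with bottom-row=7; cleared 0 line(s) (total 1); column heights now [8 8 8 8 1 1], max=8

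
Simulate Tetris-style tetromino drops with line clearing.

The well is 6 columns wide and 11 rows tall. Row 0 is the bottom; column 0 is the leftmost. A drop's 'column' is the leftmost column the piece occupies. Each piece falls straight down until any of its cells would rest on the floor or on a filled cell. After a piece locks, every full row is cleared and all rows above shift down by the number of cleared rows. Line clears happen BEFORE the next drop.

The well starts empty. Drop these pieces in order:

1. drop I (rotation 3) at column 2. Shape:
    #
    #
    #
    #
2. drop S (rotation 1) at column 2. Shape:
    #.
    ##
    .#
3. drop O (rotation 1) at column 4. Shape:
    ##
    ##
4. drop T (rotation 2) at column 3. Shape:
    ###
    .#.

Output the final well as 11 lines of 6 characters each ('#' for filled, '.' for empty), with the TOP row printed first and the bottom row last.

Drop 1: I rot3 at col 2 lands with bottom-row=0; cleared 0 line(s) (total 0); column heights now [0 0 4 0 0 0], max=4
Drop 2: S rot1 at col 2 lands with bottom-row=3; cleared 0 line(s) (total 0); column heights now [0 0 6 5 0 0], max=6
Drop 3: O rot1 at col 4 lands with bottom-row=0; cleared 0 line(s) (total 0); column heights now [0 0 6 5 2 2], max=6
Drop 4: T rot2 at col 3 lands with bottom-row=4; cleared 0 line(s) (total 0); column heights now [0 0 6 6 6 6], max=6

Answer: ......
......
......
......
......
..####
..###.
..##..
..#...
..#.##
..#.##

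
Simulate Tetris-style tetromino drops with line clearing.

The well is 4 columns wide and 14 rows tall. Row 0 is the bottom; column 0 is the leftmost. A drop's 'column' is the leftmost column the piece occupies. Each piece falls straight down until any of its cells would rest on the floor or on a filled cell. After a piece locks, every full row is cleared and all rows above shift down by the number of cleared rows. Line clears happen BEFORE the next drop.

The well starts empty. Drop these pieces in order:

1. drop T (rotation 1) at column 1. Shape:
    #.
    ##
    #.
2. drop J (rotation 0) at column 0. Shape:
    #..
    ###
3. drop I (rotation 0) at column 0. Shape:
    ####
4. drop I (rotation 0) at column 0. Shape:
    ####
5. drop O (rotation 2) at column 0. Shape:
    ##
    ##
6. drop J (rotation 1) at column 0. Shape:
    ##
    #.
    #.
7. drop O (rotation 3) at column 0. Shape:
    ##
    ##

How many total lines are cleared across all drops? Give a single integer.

Answer: 2

Derivation:
Drop 1: T rot1 at col 1 lands with bottom-row=0; cleared 0 line(s) (total 0); column heights now [0 3 2 0], max=3
Drop 2: J rot0 at col 0 lands with bottom-row=3; cleared 0 line(s) (total 0); column heights now [5 4 4 0], max=5
Drop 3: I rot0 at col 0 lands with bottom-row=5; cleared 1 line(s) (total 1); column heights now [5 4 4 0], max=5
Drop 4: I rot0 at col 0 lands with bottom-row=5; cleared 1 line(s) (total 2); column heights now [5 4 4 0], max=5
Drop 5: O rot2 at col 0 lands with bottom-row=5; cleared 0 line(s) (total 2); column heights now [7 7 4 0], max=7
Drop 6: J rot1 at col 0 lands with bottom-row=7; cleared 0 line(s) (total 2); column heights now [10 10 4 0], max=10
Drop 7: O rot3 at col 0 lands with bottom-row=10; cleared 0 line(s) (total 2); column heights now [12 12 4 0], max=12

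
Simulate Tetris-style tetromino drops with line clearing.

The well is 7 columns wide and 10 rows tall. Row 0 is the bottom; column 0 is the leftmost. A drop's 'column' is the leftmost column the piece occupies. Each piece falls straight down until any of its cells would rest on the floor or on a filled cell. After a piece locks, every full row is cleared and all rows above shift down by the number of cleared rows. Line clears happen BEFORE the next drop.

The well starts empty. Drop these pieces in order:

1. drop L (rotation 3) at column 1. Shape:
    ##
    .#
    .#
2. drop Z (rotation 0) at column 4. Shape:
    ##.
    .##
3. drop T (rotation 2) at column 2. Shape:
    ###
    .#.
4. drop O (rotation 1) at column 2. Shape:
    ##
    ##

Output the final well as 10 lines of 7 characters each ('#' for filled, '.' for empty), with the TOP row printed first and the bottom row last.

Drop 1: L rot3 at col 1 lands with bottom-row=0; cleared 0 line(s) (total 0); column heights now [0 3 3 0 0 0 0], max=3
Drop 2: Z rot0 at col 4 lands with bottom-row=0; cleared 0 line(s) (total 0); column heights now [0 3 3 0 2 2 1], max=3
Drop 3: T rot2 at col 2 lands with bottom-row=2; cleared 0 line(s) (total 0); column heights now [0 3 4 4 4 2 1], max=4
Drop 4: O rot1 at col 2 lands with bottom-row=4; cleared 0 line(s) (total 0); column heights now [0 3 6 6 4 2 1], max=6

Answer: .......
.......
.......
.......
..##...
..##...
..###..
.###...
..#.##.
..#..##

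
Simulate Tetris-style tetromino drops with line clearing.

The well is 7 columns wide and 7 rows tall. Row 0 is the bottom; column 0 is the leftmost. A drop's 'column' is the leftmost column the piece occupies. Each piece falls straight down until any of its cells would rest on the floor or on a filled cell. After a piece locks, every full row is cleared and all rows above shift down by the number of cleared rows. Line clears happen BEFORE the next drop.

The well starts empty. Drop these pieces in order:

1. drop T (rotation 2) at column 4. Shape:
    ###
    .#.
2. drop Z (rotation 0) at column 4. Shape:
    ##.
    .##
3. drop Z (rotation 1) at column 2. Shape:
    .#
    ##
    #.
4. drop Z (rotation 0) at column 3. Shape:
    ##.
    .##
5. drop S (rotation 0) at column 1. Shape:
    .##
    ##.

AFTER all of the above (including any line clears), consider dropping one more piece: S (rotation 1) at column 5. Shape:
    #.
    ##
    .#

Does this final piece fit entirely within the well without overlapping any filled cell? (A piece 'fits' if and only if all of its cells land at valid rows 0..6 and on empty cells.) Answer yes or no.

Drop 1: T rot2 at col 4 lands with bottom-row=0; cleared 0 line(s) (total 0); column heights now [0 0 0 0 2 2 2], max=2
Drop 2: Z rot0 at col 4 lands with bottom-row=2; cleared 0 line(s) (total 0); column heights now [0 0 0 0 4 4 3], max=4
Drop 3: Z rot1 at col 2 lands with bottom-row=0; cleared 0 line(s) (total 0); column heights now [0 0 2 3 4 4 3], max=4
Drop 4: Z rot0 at col 3 lands with bottom-row=4; cleared 0 line(s) (total 0); column heights now [0 0 2 6 6 5 3], max=6
Drop 5: S rot0 at col 1 lands with bottom-row=5; cleared 0 line(s) (total 0); column heights now [0 6 7 7 6 5 3], max=7
Test piece S rot1 at col 5 (width 2): heights before test = [0 6 7 7 6 5 3]; fits = True

Answer: yes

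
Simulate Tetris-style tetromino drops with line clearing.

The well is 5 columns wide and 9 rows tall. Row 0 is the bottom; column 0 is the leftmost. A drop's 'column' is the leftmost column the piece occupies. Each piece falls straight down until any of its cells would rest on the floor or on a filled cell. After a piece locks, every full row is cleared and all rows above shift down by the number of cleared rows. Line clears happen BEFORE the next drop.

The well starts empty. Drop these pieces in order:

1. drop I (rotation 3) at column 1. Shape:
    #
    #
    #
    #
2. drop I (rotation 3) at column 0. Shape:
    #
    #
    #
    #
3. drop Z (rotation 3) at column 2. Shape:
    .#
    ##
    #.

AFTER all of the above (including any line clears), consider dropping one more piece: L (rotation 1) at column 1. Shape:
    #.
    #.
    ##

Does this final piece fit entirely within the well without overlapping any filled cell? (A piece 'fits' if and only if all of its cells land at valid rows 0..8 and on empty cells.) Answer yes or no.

Drop 1: I rot3 at col 1 lands with bottom-row=0; cleared 0 line(s) (total 0); column heights now [0 4 0 0 0], max=4
Drop 2: I rot3 at col 0 lands with bottom-row=0; cleared 0 line(s) (total 0); column heights now [4 4 0 0 0], max=4
Drop 3: Z rot3 at col 2 lands with bottom-row=0; cleared 0 line(s) (total 0); column heights now [4 4 2 3 0], max=4
Test piece L rot1 at col 1 (width 2): heights before test = [4 4 2 3 0]; fits = True

Answer: yes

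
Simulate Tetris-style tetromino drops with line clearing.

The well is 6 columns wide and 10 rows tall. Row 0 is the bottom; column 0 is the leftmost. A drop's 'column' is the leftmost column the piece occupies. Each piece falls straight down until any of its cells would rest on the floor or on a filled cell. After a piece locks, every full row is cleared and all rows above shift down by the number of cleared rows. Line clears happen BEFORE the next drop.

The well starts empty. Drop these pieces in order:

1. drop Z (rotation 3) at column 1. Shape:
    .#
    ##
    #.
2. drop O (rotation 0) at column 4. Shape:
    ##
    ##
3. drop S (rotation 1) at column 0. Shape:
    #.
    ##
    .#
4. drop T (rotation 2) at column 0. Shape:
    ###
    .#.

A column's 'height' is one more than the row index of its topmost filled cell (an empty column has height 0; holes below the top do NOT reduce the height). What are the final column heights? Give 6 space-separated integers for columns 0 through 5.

Drop 1: Z rot3 at col 1 lands with bottom-row=0; cleared 0 line(s) (total 0); column heights now [0 2 3 0 0 0], max=3
Drop 2: O rot0 at col 4 lands with bottom-row=0; cleared 0 line(s) (total 0); column heights now [0 2 3 0 2 2], max=3
Drop 3: S rot1 at col 0 lands with bottom-row=2; cleared 0 line(s) (total 0); column heights now [5 4 3 0 2 2], max=5
Drop 4: T rot2 at col 0 lands with bottom-row=4; cleared 0 line(s) (total 0); column heights now [6 6 6 0 2 2], max=6

Answer: 6 6 6 0 2 2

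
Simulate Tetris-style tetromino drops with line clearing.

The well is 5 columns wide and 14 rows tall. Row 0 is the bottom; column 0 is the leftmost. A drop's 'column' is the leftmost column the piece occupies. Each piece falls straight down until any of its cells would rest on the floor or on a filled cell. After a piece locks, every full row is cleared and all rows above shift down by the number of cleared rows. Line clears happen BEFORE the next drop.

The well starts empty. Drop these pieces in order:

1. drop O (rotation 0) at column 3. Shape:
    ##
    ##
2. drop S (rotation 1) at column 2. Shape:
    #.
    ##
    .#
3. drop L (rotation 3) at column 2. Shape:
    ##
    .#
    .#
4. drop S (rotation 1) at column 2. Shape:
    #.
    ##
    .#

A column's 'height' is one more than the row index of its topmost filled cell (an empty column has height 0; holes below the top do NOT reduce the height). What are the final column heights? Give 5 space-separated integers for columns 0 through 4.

Answer: 0 0 10 9 2

Derivation:
Drop 1: O rot0 at col 3 lands with bottom-row=0; cleared 0 line(s) (total 0); column heights now [0 0 0 2 2], max=2
Drop 2: S rot1 at col 2 lands with bottom-row=2; cleared 0 line(s) (total 0); column heights now [0 0 5 4 2], max=5
Drop 3: L rot3 at col 2 lands with bottom-row=4; cleared 0 line(s) (total 0); column heights now [0 0 7 7 2], max=7
Drop 4: S rot1 at col 2 lands with bottom-row=7; cleared 0 line(s) (total 0); column heights now [0 0 10 9 2], max=10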